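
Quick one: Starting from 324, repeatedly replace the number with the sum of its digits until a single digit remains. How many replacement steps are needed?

1

324 → 9 (1 step)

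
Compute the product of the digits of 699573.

6×9×9×5×7×3 = 51030

51030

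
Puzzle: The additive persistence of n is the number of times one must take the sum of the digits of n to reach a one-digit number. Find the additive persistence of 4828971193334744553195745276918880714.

3

4828971193334744553195745276918880714 → 182 → 11 → 2 (3 steps)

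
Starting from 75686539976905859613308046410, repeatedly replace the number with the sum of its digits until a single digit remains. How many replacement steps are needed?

2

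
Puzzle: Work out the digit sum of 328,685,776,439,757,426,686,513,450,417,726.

3+2+8+6+8+5+7+7+6+4+3+9+7+5+7+4+2+6+6+8+6+5+1+3+4+5+0+4+1+7+7+2+6 = 164

164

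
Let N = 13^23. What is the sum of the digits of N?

13^23 = 41753905413413116367045797
Sum of its 26 digits: 106.

106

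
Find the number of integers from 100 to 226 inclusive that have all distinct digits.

88

The integers in [100, 226] that have all distinct digits: 102, 103, 104, 105, 106, 107, …, 218, 219.
88 qualify.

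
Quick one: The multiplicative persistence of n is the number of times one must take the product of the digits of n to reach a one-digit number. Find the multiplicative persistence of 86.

3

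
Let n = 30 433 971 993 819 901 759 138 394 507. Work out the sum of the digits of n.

140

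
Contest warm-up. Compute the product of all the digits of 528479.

5×2×8×4×7×9 = 20160

20160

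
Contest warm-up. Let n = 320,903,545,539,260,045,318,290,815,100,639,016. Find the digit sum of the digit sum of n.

11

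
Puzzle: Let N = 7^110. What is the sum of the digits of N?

7^110 = 913659557440904410169819223393878249600874377054180587380526916274805561592114703343869415249
Sum of its 93 digits: 418.

418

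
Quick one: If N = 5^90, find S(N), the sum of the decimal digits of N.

316

5^90 = 807793566946316088741610050849573099185363389551639556884765625
Sum of its 63 digits: 316.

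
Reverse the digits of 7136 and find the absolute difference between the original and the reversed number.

819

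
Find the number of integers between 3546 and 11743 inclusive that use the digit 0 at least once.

The integers in [3546, 11743] that use the digit 0 at least once: 3550, 3560, 3570, 3580, 3590, 3600, …, 11730, 11740.
2935 qualify.

2935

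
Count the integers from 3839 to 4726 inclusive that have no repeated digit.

The integers in [3839, 4726] that have no repeated digit: 3840, 3841, 3842, 3845, 3846, 3847, …, 4725, 4726.
446 qualify.

446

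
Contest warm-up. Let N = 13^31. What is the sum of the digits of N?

184

13^31 = 34059943367449284484947168626829637
Sum of its 35 digits: 184.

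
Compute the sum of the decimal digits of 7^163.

628

7^163 = 563612377803792947265531140820894868575250234922636559494929282232990194987864746914004563069661276174010417776269913283230247777223328343
Sum of its 138 digits: 628.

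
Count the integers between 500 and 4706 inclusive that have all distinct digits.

The integers in [500, 4706] that have all distinct digits: 501, 502, 503, 504, 506, 507, …, 4705, 4706.
2213 qualify.

2213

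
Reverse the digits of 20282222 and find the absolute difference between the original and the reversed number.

Reverse of 20282222 is 22228202.
|20282222 − 22228202| = 1945980

1945980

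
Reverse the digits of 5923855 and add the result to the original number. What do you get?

11507150

Reverse of 5923855 is 5583295.
5923855 + 5583295 = 11507150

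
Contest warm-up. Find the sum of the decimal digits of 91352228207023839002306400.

81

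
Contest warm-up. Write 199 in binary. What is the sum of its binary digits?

199 in base 2 is 11000111.
Digit sum: 1+1+0+0+0+1+1+1 = 5.

5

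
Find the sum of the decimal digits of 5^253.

5^253 = 690893484407555570030908149024031965689280029154902510801896277613487344252994164637720600277783058124843783515691973087759607915746555735492240302164645981974899768829345703125
Sum of its 177 digits: 815.

815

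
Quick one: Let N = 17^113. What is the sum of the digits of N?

17^113 = 10983180368347721376504386678048226190020688880888003889655510996581868816930139718155532922207845524284376730618271605950983326957831601937
Sum of its 140 digits: 647.

647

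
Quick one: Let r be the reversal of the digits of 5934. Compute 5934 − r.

1539

Reverse of 5934 is 4395.
5934 − 4395 = 1539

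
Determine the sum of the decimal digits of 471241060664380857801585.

4+7+1+2+4+1+0+6+0+6+6+4+3+8+0+8+5+7+8+0+1+5+8+5 = 99

99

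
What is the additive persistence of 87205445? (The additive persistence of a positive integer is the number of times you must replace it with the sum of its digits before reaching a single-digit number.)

2

87205445 → 35 → 8 (2 steps)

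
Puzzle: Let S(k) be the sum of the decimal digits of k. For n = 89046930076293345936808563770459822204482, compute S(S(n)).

First digit sum: 190.
1+9+0 = 10.

10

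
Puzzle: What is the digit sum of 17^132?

17^132 = 2625775682230227256591138703384510714221543388544059587876505133347642477252019728910975721702964077825426123244307077258044804502593094758305899213484429663735361
Sum of its 163 digits: 703.

703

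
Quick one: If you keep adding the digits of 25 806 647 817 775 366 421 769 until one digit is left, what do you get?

2+5+8+0+6+6+4+7+8+1+7+7+7+5+3+6+6+4+2+1+7+6+9 = 117
1+1+7 = 9

9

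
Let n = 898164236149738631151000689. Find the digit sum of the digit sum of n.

11

First digit sum: 119.
1+1+9 = 11.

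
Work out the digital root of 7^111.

1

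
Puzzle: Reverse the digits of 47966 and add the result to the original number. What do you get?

Reverse of 47966 is 66974.
47966 + 66974 = 114940

114940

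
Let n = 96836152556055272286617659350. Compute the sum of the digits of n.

9+6+8+3+6+1+5+2+5+5+6+0+5+5+2+7+2+2+8+6+6+1+7+6+5+9+3+5+0 = 135

135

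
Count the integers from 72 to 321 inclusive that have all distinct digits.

187

The integers in [72, 321] that have all distinct digits: 72, 73, 74, 75, 76, 78, …, 320, 321.
187 qualify.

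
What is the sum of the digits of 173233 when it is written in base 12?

173233 in base 12 is 84301.
Digit sum: 8+4+3+0+1 = 16.

16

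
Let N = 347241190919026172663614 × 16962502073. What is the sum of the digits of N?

164

347241190919026172663614 × 16962502073 = 5890079420794970228947808406671822
Sum of its 34 digits: 164.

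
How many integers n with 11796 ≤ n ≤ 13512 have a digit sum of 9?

49

The integers in [11796, 13512] that have a digit sum of 9: 12006, 12015, 12024, 12033, 12042, 12051, …, 13410, 13500.
49 qualify.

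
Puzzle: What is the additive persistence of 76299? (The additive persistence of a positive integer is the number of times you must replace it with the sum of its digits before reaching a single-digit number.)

2

76299 → 33 → 6 (2 steps)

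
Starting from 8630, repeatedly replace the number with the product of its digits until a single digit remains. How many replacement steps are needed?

8630 → 0 (1 step)

1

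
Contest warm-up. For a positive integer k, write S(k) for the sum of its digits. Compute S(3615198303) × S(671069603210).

1599

S(3615198303) = 3+6+1+5+1+9+8+3+0+3 = 39.
S(671069603210) = 6+7+1+0+6+9+6+0+3+2+1+0 = 41.
39 · 41 = 1599.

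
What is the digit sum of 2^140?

202

2^140 = 1393796574908163946345982392040522594123776
Sum of its 43 digits: 202.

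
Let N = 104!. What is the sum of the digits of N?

702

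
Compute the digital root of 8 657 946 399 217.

8+6+5+7+9+4+6+3+9+9+2+1+7 = 76
7+6 = 13
1+3 = 4
(Equivalently, 8 657 946 399 217 mod 9 = 4.)

4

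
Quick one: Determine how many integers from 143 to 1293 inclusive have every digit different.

729

The integers in [143, 1293] that have every digit different: 143, 145, 146, 147, 148, 149, …, 1290, 1293.
729 qualify.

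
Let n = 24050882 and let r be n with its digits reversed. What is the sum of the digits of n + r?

40

Reversal of 24050882 is 28805042; 24050882 + 28805042 = 52855924.
Digit sum of 52855924: 5+2+8+5+5+9+2+4 = 40.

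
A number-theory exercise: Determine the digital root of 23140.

1

2+3+1+4+0 = 10
1+0 = 1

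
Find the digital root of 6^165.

9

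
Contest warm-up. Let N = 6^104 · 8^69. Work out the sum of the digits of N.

6^104 · 8^69 = 174156281121053784530381727501628615199408837940328435416721525448043775092631130306604408266359077047462768002077450315320193537594366401445888
Sum of its 144 digits: 585.

585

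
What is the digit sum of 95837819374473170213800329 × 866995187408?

95837819374473170213800329 × 866995187408 = 83090928169345419540781699669247057232
Sum of its 38 digits: 183.

183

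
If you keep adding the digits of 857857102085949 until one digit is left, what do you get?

6

8+5+7+8+5+7+1+0+2+0+8+5+9+4+9 = 78
7+8 = 15
1+5 = 6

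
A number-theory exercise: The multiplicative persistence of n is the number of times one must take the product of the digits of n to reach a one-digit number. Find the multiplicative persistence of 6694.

3

6694 → 1296 → 108 → 0 (3 steps)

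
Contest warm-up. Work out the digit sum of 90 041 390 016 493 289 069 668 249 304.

9+0+0+4+1+3+9+0+0+1+6+4+9+3+2+8+9+0+6+9+6+6+8+2+4+9+3+0+4 = 125

125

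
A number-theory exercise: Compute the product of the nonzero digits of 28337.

1008

2×8×3×3×7 = 1008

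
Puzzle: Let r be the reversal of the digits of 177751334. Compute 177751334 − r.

-255406437

Reverse of 177751334 is 433157771.
177751334 − 433157771 = -255406437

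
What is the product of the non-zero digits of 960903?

1458

9×6×9×3 = 1458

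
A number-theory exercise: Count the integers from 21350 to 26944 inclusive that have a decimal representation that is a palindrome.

The integers in [21350, 26944] that have a decimal representation that is a palindrome: 21412, 21512, 21612, 21712, 21812, 21912, …, 26762, 26862.
55 qualify.

55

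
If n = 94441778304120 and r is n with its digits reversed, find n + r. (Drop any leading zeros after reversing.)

96582166018569

Reverse of 94441778304120 is 2140387714449.
94441778304120 + 2140387714449 = 96582166018569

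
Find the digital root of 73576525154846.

5

7+3+5+7+6+5+2+5+1+5+4+8+4+6 = 68
6+8 = 14
1+4 = 5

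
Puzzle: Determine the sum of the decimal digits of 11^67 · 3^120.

11^67 · 3^120 = 10662535054054617706819354394333613965351288955098040299177448601146818205503904154199513177947808908450581048771591352903161171
Sum of its 128 digits: 549.

549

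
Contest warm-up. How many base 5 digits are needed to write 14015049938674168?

24

14015049938674168 in base 5 is 104143440034233300033133, which has 24 digits.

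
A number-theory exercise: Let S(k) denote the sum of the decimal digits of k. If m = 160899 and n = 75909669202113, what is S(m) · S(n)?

S(160899) = 1+6+0+8+9+9 = 33.
S(75909669202113) = 7+5+9+0+9+6+6+9+2+0+2+1+1+3 = 60.
33 · 60 = 1980.

1980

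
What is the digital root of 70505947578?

7+0+5+0+5+9+4+7+5+7+8 = 57
5+7 = 12
1+2 = 3

3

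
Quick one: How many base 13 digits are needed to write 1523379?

1523379 in base 13 is 414510, which has 6 digits.

6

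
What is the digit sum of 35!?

35! = 10333147966386144929666651337523200000000
Sum of its 41 digits: 144.

144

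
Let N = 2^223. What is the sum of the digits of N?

290

2^223 = 13479973333575319897333507543509815336818572211270286240551805124608
Sum of its 68 digits: 290.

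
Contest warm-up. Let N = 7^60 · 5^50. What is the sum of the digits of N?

376

7^60 · 5^50 = 45121405344483577455089235788340618229280434266925770003808793262578547000885009765625
Sum of its 86 digits: 376.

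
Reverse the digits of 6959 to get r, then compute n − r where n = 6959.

-2637

Reverse of 6959 is 9596.
6959 − 9596 = -2637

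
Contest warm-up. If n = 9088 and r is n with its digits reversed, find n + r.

Reverse of 9088 is 8809.
9088 + 8809 = 17897

17897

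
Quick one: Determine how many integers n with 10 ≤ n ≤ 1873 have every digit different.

The integers in [10, 1873] that have every digit different: 10, 12, 13, 14, 15, 16, …, 1872, 1873.
1166 qualify.

1166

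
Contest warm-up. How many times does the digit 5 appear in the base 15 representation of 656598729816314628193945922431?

656598729816314628193945922431 in base 15 is 2900DA861E7AED90A4BA252E21.
The digit 5 appears 1 time.

1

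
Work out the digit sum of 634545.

27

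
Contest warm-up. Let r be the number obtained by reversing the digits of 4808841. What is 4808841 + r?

Reverse of 4808841 is 1488084.
4808841 + 1488084 = 6296925

6296925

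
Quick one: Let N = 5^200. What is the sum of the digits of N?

556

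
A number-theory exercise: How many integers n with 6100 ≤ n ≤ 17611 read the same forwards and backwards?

115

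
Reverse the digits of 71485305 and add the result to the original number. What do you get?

Reverse of 71485305 is 50358417.
71485305 + 50358417 = 121843722

121843722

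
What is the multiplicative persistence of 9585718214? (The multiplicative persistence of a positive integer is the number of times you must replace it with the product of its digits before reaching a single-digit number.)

2

9585718214 → 806400 → 0 (2 steps)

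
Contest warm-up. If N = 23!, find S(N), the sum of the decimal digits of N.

23! = 25852016738884976640000
Sum of its 23 digits: 99.

99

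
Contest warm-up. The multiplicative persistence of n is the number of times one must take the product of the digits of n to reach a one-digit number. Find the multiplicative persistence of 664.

664 → 144 → 16 → 6 (3 steps)

3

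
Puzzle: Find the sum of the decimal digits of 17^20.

17^20 = 4064231406647572522401601
Sum of its 25 digits: 82.

82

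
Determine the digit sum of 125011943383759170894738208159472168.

161

1+2+5+0+1+1+9+4+3+3+8+3+7+5+9+1+7+0+8+9+4+7+3+8+2+0+8+1+5+9+4+7+2+1+6+8 = 161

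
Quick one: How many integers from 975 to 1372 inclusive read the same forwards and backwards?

The integers in [975, 1372] that read the same forwards and backwards: 979, 989, 999, 1001, 1111, 1221, 1331.
7 qualify.

7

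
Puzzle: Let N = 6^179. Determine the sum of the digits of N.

6^179 = 19456907699213179771342230465222646938878355285972080287296612733139476155047162430823185675604728062157481124734005083355877625101912375296
Sum of its 140 digits: 612.

612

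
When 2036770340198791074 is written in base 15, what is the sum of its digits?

108

2036770340198791074 in base 15 is 49B8165A2CC69319.
Digit sum: 4+9+11+8+1+6+5+10+2+12+12+6+9+3+1+9 = 108.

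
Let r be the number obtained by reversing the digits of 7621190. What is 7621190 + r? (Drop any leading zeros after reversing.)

8532457

Reverse of 7621190 is 911267.
7621190 + 911267 = 8532457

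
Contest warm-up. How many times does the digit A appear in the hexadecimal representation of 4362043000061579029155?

4362043000061579029155 in base 16 is EC7781D57631A4EAA3.
The digit A appears 3 times.

3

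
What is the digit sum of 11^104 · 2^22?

487

11^104 · 2^22 = 8462509340825762461780083192850100919102543415466291344869061415292418694182038109341047329714770954455458842148864
Sum of its 115 digits: 487.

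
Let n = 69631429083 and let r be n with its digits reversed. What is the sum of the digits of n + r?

57

Reversal of 69631429083 is 38092413696; 69631429083 + 38092413696 = 107723842779.
Digit sum of 107723842779: 1+0+7+7+2+3+8+4+2+7+7+9 = 57.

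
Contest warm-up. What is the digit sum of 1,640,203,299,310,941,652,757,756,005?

1+6+4+0+2+0+3+2+9+9+3+1+0+9+4+1+6+5+2+7+5+7+7+5+6+0+0+5 = 109

109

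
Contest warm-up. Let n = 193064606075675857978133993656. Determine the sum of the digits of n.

154

1+9+3+0+6+4+6+0+6+0+7+5+6+7+5+8+5+7+9+7+8+1+3+3+9+9+3+6+5+6 = 154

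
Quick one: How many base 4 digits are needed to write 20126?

8

20126 in base 4 is 10322132, which has 8 digits.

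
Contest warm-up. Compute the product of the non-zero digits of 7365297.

79380

7×3×6×5×2×9×7 = 79380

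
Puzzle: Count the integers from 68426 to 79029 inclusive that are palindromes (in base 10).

106

The integers in [68426, 79029] that are palindromes (in base 10): 68486, 68586, 68686, 68786, 68886, 68986, …, 78887, 78987.
106 qualify.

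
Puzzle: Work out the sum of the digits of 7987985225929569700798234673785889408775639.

7+9+8+7+9+8+5+2+2+5+9+2+9+5+6+9+7+0+0+7+9+8+2+3+4+6+7+3+7+8+5+8+8+9+4+0+8+7+7+5+6+3+9 = 252

252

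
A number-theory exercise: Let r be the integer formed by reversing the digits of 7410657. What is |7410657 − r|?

Reverse of 7410657 is 7560147.
|7410657 − 7560147| = 149490

149490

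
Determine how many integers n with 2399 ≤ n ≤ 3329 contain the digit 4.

255

The integers in [2399, 3329] that contain the digit 4: 2400, 2401, 2402, 2403, 2404, 2405, …, 3314, 3324.
255 qualify.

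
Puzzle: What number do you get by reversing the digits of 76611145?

Reversing 76611145 gives 54111667.

54111667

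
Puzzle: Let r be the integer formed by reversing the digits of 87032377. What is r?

Reversing 87032377 gives 77323078.

77323078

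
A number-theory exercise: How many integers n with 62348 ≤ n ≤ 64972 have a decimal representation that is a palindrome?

The integers in [62348, 64972] that have a decimal representation that is a palindrome: 62426, 62526, 62626, 62726, 62826, 62926, …, 64846, 64946.
26 qualify.

26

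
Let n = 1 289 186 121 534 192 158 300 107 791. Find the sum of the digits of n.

105

1+2+8+9+1+8+6+1+2+1+5+3+4+1+9+2+1+5+8+3+0+0+1+0+7+7+9+1 = 105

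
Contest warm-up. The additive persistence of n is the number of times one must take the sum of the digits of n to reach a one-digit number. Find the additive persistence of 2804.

2

2804 → 14 → 5 (2 steps)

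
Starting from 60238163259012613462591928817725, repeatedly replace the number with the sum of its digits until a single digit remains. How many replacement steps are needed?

2

60238163259012613462591928817725 → 134 → 8 (2 steps)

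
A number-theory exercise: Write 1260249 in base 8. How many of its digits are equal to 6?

1260249 in base 8 is 4635331.
The digit 6 appears 1 time.

1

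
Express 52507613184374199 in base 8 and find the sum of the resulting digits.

89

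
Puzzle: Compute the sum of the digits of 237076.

2+3+7+0+7+6 = 25

25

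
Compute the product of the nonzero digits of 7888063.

7×8×8×8×6×3 = 64512

64512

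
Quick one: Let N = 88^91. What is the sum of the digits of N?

88^91 = 886999072414257052389429707352292736102934054964659342825103148116779041702998125689137755492701695557231241018990138156559861514154202819649129521336079907334517970532263002112
Sum of its 177 digits: 763.

763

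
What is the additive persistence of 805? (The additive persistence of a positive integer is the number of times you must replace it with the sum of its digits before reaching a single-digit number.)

805 → 13 → 4 (2 steps)

2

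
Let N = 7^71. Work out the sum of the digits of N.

265

7^71 = 1004525211269079039999221534496697502180541686174722466474743
Sum of its 61 digits: 265.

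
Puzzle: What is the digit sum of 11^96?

424

11^96 = 9412343651268540526001186511911506574868063110469548823950876000379062365652829504091329792873336961
Sum of its 100 digits: 424.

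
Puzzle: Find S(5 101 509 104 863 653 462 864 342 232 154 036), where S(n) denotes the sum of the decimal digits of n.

5+1+0+1+5+0+9+1+0+4+8+6+3+6+5+3+4+6+2+8+6+4+3+4+2+2+3+2+1+5+4+0+3+6 = 122

122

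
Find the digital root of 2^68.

4

The digital root of n equals n mod 9 (or 9 when 9 | n), so we need 2^68 mod 9.
2^68 ≡ 4 (mod 9), so the digital root is 4.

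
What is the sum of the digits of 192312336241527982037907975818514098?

1+9+2+3+1+2+3+3+6+2+4+1+5+2+7+9+8+2+0+3+7+9+0+7+9+7+5+8+1+8+5+1+4+0+9+8 = 161

161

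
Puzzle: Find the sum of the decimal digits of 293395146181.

52

2+9+3+3+9+5+1+4+6+1+8+1 = 52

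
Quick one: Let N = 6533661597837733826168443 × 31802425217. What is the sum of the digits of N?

164

6533661597837733826168443 × 31802425217 = 207786284358419258907473186152827131
Sum of its 36 digits: 164.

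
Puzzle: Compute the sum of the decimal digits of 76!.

441

76! = 1885494701666050254987932260861146558230394535379329335672487982961844043495537923117729972224000000000000000000
Sum of its 112 digits: 441.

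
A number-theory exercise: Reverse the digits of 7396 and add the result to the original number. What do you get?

Reverse of 7396 is 6937.
7396 + 6937 = 14333

14333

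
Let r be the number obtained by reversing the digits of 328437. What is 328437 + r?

Reverse of 328437 is 734823.
328437 + 734823 = 1063260

1063260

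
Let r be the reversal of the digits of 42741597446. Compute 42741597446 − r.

Reverse of 42741597446 is 64479514724.
42741597446 − 64479514724 = -21737917278

-21737917278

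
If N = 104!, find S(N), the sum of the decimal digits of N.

702

104! = 10299016745145627623848583864765044283053772454999072182325491776887871732475287174542709871683888003235965704141638377695179741979175588724736000000000000000000000000
Sum of its 167 digits: 702.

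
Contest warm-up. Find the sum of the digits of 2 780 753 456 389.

67

2+7+8+0+7+5+3+4+5+6+3+8+9 = 67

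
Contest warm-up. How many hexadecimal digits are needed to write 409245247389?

409245247389 in base 16 is 5F48EAE79D, which has 10 digits.

10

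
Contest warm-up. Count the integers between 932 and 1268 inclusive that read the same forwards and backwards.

The integers in [932, 1268] that read the same forwards and backwards: 939, 949, 959, 969, 979, 989, 999, 1001, 1111, 1221.
10 qualify.

10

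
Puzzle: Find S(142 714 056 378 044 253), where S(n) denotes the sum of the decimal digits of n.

66

1+4+2+7+1+4+0+5+6+3+7+8+0+4+4+2+5+3 = 66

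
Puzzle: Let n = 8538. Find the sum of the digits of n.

8+5+3+8 = 24

24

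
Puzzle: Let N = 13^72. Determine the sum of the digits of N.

361

13^72 = 159926843683421236926752957776002771153245608592522254377939889030122675218030881
Sum of its 81 digits: 361.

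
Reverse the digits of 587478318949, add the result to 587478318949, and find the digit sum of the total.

Reversal of 587478318949 is 949813874785; 587478318949 + 949813874785 = 1537292193734.
Digit sum of 1537292193734: 1+5+3+7+2+9+2+1+9+3+7+3+4 = 56.

56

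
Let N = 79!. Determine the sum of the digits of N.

79! = 894618213078297528685144171539831652069808216779571907213868063227837990693501860533361810841010176000000000000000000
Sum of its 117 digits: 441.

441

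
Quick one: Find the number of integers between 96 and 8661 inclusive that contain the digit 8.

2812

The integers in [96, 8661] that contain the digit 8: 98, 108, 118, 128, 138, 148, …, 8660, 8661.
2812 qualify.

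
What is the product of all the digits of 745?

7×4×5 = 140

140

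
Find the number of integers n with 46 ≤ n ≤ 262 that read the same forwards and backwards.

22

The integers in [46, 262] that read the same forwards and backwards: 55, 66, 77, 88, 99, 101, …, 252, 262.
22 qualify.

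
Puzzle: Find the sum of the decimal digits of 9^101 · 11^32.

9^101 · 11^32 = 5047303015410998729962219641571585790286144156144259883072316986586224097366622813572030385088997943270541338448298538793427605289
Sum of its 130 digits: 603.

603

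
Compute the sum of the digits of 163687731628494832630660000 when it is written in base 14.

163687731628494832630660000 in base 14 is 9DA565D2CB69A39C58878D2.
Digit sum: 9+13+10+5+6+5+13+2+12+11+6+9+10+3+9+12+5+8+8+7+8+13+2 = 186.

186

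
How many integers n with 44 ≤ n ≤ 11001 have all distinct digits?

The integers in [44, 11001] that have all distinct digits: 45, 46, 47, 48, 49, 50, …, 10986, 10987.
5570 qualify.

5570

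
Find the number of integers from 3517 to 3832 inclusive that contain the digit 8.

89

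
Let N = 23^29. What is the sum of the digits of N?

173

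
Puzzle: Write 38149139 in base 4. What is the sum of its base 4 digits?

38149139 in base 4 is 2101201300103.
Digit sum: 2+1+0+1+2+0+1+3+0+0+1+0+3 = 14.

14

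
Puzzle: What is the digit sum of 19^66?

19^66 = 2498835475335488615165941356210895586368381374221567418772496080399497448506732376681
Sum of its 85 digits: 415.

415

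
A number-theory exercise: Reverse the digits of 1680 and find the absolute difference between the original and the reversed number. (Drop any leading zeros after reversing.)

819

Reverse of 1680 is 861.
|1680 − 861| = 819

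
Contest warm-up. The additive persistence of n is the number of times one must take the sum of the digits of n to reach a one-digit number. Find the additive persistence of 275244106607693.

275244106607693 → 62 → 8 (2 steps)

2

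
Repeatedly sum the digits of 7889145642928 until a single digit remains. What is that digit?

7+8+8+9+1+4+5+6+4+2+9+2+8 = 73
7+3 = 10
1+0 = 1

1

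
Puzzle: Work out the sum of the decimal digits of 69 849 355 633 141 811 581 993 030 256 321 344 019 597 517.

189

6+9+8+4+9+3+5+5+6+3+3+1+4+1+8+1+1+5+8+1+9+9+3+0+3+0+2+5+6+3+2+1+3+4+4+0+1+9+5+9+7+5+1+7 = 189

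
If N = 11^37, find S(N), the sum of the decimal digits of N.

200

11^37 = 340039485861577398992406882305761986971
Sum of its 39 digits: 200.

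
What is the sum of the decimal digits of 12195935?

1+2+1+9+5+9+3+5 = 35

35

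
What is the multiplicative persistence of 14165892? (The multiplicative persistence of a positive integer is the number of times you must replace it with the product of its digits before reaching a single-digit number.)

14165892 → 17280 → 0 (2 steps)

2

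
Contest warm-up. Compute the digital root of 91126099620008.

9+1+1+2+6+0+9+9+6+2+0+0+0+8 = 53
5+3 = 8

8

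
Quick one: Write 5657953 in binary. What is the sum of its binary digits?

11

5657953 in base 2 is 10101100101010101100001.
Digit sum: 1+0+1+0+1+1+0+0+1+0+1+0+1+0+1+0+1+1+0+0+0+0+1 = 11.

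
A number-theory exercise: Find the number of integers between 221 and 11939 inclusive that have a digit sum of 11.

The integers in [221, 11939] that have a digit sum of 11: 227, 236, 245, 254, 263, 272, …, 11810, 11900.
447 qualify.

447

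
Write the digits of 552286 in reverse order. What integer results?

Reversing 552286 gives 682255.

682255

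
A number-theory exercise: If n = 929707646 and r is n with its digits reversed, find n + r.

Reverse of 929707646 is 646707929.
929707646 + 646707929 = 1576415575

1576415575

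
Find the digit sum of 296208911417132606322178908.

2+9+6+2+0+8+9+1+1+4+1+7+1+3+2+6+0+6+3+2+2+1+7+8+9+0+8 = 108

108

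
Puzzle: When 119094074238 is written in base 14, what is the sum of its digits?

87

119094074238 in base 14 is 5A9ACC67A6.
Digit sum: 5+10+9+10+12+12+6+7+10+6 = 87.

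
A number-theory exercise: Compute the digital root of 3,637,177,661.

3+6+3+7+1+7+7+6+6+1 = 47
4+7 = 11
1+1 = 2

2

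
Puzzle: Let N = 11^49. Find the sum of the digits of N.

11^49 = 1067189571633593786424240872639621090354383081702091
Sum of its 52 digits: 218.

218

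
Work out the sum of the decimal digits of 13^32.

13^32 = 442779263776840698304313192148785281
Sum of its 36 digits: 169.

169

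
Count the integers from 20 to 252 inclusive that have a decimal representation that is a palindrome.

The integers in [20, 252] that have a decimal representation that is a palindrome: 22, 33, 44, 55, 66, 77, …, 242, 252.
24 qualify.

24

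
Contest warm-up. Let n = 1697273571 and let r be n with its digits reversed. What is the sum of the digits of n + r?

24

Reversal of 1697273571 is 1753727961; 1697273571 + 1753727961 = 3451001532.
Digit sum of 3451001532: 3+4+5+1+0+0+1+5+3+2 = 24.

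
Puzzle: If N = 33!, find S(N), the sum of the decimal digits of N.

144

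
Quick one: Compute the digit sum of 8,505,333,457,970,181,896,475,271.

118

8+5+0+5+3+3+3+4+5+7+9+7+0+1+8+1+8+9+6+4+7+5+2+7+1 = 118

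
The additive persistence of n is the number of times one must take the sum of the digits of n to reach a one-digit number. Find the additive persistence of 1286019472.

2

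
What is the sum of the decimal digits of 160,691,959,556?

62

1+6+0+6+9+1+9+5+9+5+5+6 = 62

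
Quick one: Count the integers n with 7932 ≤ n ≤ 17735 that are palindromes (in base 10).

The integers in [7932, 17735] that are palindromes (in base 10): 7997, 8008, 8118, 8228, 8338, 8448, …, 17571, 17671.
98 qualify.

98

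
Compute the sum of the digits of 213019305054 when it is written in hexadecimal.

213019305054 in base 16 is 3198F0A45E.
Digit sum: 3+1+9+8+15+0+10+4+5+14 = 69.

69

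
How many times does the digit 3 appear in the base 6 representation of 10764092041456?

1

10764092041456 in base 6 is 34520542225151104.
The digit 3 appears 1 time.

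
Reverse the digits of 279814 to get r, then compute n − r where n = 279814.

-139158

Reverse of 279814 is 418972.
279814 − 418972 = -139158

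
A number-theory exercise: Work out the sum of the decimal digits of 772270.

7+7+2+2+7+0 = 25

25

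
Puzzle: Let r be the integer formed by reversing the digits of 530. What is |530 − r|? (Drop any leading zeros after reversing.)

Reverse of 530 is 35.
|530 − 35| = 495

495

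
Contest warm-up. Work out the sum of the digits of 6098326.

6+0+9+8+3+2+6 = 34

34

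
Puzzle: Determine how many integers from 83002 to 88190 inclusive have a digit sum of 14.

20

The integers in [83002, 88190] that have a digit sum of 14: 83003, 83012, 83021, 83030, 83102, 83111, …, 85100, 86000.
20 qualify.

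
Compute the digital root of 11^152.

The digital root of n equals n mod 9 (or 9 when 9 | n), so we need 11^152 mod 9.
11^152 ≡ 4 (mod 9), so the digital root is 4.

4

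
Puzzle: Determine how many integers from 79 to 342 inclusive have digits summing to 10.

The integers in [79, 342] that have digits summing to 10: 82, 91, 109, 118, 127, 136, …, 325, 334.
25 qualify.

25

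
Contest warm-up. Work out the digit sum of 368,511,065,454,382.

3+6+8+5+1+1+0+6+5+4+5+4+3+8+2 = 61

61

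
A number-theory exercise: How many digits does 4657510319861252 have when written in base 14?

4657510319861252 in base 14 is 5C21A9B9056220, which has 14 digits.

14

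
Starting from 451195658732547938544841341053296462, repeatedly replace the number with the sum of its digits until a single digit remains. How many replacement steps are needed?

3

451195658732547938544841341053296462 → 163 → 10 → 1 (3 steps)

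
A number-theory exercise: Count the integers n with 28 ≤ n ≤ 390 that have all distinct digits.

The integers in [28, 390] that have all distinct digits: 28, 29, 30, 31, 32, 34, …, 389, 390.
274 qualify.

274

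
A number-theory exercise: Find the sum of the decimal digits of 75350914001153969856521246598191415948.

171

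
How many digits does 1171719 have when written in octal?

1171719 in base 8 is 4360407, which has 7 digits.

7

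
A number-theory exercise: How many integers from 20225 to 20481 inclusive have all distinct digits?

The integers in [20225, 20481] that have all distinct digits: 20314, 20315, 20316, 20317, 20318, 20319, …, 20479, 20481.
73 qualify.

73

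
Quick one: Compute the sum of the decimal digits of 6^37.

135

6^37 = 61886548790943213277031694336
Sum of its 29 digits: 135.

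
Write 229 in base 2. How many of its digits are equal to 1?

229 in base 2 is 11100101.
The digit 1 appears 5 times.

5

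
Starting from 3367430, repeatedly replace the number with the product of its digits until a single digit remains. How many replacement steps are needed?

1

3367430 → 0 (1 step)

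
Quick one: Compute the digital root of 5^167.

2

The digital root of n equals n mod 9 (or 9 when 9 | n), so we need 5^167 mod 9.
5^167 ≡ 2 (mod 9), so the digital root is 2.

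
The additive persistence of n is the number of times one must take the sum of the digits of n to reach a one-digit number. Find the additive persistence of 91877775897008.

3

91877775897008 → 83 → 11 → 2 (3 steps)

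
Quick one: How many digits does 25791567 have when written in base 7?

9

25791567 in base 7 is 432140034, which has 9 digits.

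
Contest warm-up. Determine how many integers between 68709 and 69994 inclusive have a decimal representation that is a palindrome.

12

The integers in [68709, 69994] that have a decimal representation that is a palindrome: 68786, 68886, 68986, 69096, 69196, 69296, …, 69796, 69896.
12 qualify.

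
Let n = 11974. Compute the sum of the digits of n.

22

1+1+9+7+4 = 22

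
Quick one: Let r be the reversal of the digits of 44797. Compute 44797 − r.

Reverse of 44797 is 79744.
44797 − 79744 = -34947

-34947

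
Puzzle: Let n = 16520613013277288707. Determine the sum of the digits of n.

76

1+6+5+2+0+6+1+3+0+1+3+2+7+7+2+8+8+7+0+7 = 76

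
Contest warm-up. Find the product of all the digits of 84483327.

129024

8×4×4×8×3×3×2×7 = 129024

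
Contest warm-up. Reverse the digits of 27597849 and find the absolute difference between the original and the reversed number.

67281723

Reverse of 27597849 is 94879572.
|27597849 − 94879572| = 67281723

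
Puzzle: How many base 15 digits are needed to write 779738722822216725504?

779738722822216725504 in base 15 is 7DA9CB93C7EA152DD9, which has 18 digits.

18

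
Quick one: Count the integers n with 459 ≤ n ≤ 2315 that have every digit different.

1019

The integers in [459, 2315] that have every digit different: 459, 460, 461, 462, 463, 465, …, 2314, 2315.
1019 qualify.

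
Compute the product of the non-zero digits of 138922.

1×3×8×9×2×2 = 864

864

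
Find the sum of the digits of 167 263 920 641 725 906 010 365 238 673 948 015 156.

1+6+7+2+6+3+9+2+0+6+4+1+7+2+5+9+0+6+0+1+0+3+6+5+2+3+8+6+7+3+9+4+8+0+1+5+1+5+6 = 159

159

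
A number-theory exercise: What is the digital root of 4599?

4+5+9+9 = 27
2+7 = 9

9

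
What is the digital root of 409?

4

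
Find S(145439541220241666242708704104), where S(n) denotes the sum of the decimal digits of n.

1+4+5+4+3+9+5+4+1+2+2+0+2+4+1+6+6+6+2+4+2+7+0+8+7+0+4+1+0+4 = 104

104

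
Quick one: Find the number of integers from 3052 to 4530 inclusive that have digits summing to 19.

The integers in [3052, 4530] that have digits summing to 19: 3079, 3088, 3097, 3169, 3178, 3187, …, 4519, 4528.
101 qualify.

101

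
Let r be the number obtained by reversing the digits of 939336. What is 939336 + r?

1573275

Reverse of 939336 is 633939.
939336 + 633939 = 1573275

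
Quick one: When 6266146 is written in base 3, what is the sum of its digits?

14

6266146 in base 3 is 102210100112111.
Digit sum: 1+0+2+2+1+0+1+0+0+1+1+2+1+1+1 = 14.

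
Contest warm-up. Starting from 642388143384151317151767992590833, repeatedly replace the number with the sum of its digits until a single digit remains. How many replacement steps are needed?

3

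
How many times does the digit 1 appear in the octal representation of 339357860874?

1

339357860874 in base 8 is 4740323402012.
The digit 1 appears 1 time.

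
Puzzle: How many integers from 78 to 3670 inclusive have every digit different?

The integers in [78, 3670] that have every digit different: 78, 79, 80, 81, 82, 83, …, 3659, 3670.
1992 qualify.

1992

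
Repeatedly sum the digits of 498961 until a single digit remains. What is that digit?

1

4+9+8+9+6+1 = 37
3+7 = 10
1+0 = 1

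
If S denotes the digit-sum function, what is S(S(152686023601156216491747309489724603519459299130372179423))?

First digit sum: 243.
2+4+3 = 9.

9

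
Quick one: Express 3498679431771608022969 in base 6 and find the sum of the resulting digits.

79

3498679431771608022969 in base 6 is 3230211542343203055403454533.
Digit sum: 3+2+3+0+2+1+1+5+4+2+3+4+3+2+0+3+0+5+5+4+0+3+4+5+4+5+3+3 = 79.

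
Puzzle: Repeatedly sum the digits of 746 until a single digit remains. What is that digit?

7+4+6 = 17
1+7 = 8
(Equivalently, 746 mod 9 = 8.)

8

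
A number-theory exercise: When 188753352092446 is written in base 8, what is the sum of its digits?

188753352092446 in base 8 is 5272562040065436.
Digit sum: 5+2+7+2+5+6+2+0+4+0+0+6+5+4+3+6 = 57.

57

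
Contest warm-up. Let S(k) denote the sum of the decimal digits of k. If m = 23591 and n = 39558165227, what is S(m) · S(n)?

1060

S(23591) = 2+3+5+9+1 = 20.
S(39558165227) = 3+9+5+5+8+1+6+5+2+2+7 = 53.
20 · 53 = 1060.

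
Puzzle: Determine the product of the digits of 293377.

2×9×3×3×7×7 = 7938

7938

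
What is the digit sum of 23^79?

23^79 = 377136916036719379357080255530026047930733649748554226841039586430617722050933700161527321714659968975035687
Sum of its 108 digits: 473.

473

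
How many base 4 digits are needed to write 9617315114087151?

9617315114087151 in base 4 is 202022232112223010113023233, which has 27 digits.

27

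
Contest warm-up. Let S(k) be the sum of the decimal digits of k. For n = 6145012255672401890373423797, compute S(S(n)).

5

First digit sum: 113.
1+1+3 = 5.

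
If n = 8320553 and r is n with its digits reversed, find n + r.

Reverse of 8320553 is 3550238.
8320553 + 3550238 = 11870791

11870791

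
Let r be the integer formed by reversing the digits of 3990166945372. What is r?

2735496610993

Reversing 3990166945372 gives 2735496610993.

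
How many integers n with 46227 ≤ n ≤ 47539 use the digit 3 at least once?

419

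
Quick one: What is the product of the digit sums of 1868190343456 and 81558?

1566

S(1868190343456) = 1+8+6+8+1+9+0+3+4+3+4+5+6 = 58.
S(81558) = 8+1+5+5+8 = 27.
58 · 27 = 1566.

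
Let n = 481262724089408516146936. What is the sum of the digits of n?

106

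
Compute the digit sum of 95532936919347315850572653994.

9+5+5+3+2+9+3+6+9+1+9+3+4+7+3+1+5+8+5+0+5+7+2+6+5+3+9+9+4 = 147

147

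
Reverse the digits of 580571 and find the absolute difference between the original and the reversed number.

Reverse of 580571 is 175085.
|580571 − 175085| = 405486

405486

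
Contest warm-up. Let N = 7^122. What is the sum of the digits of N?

490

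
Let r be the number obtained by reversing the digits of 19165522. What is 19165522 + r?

41721713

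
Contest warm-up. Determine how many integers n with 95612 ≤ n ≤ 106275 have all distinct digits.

The integers in [95612, 106275] that have all distinct digits: 95612, 95613, 95614, 95617, 95618, 95620, …, 106274, 106275.
1985 qualify.

1985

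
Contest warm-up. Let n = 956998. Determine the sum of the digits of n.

46

9+5+6+9+9+8 = 46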